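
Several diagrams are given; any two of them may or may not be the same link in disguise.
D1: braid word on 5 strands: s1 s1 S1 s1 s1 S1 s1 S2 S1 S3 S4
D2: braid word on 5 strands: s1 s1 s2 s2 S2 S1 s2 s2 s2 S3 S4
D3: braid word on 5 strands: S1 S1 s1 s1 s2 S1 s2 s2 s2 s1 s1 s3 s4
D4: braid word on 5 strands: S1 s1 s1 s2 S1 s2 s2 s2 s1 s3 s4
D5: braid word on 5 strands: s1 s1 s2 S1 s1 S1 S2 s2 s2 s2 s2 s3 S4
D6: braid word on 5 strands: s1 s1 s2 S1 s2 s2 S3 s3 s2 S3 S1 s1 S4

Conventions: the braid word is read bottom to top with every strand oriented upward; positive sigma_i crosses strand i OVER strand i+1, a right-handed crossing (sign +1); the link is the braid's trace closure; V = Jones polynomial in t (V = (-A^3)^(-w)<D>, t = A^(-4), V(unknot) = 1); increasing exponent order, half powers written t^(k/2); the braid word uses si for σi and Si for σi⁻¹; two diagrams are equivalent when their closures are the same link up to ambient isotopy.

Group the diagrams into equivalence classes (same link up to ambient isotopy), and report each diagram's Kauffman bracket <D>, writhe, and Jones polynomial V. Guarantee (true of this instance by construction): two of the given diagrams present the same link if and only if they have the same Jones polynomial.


classes: {D1} | {D2, D3, D4, D5, D6}
V(D1) = -t^(1/2) - t^(5/2)  [11 crossings, <D> = A^-13 + A^-5, w = -1]
V(D2) = -t^(3/2) + t^(5/2) - 2t^(7/2) + 2t^(9/2) - 2t^(11/2) + t^(13/2) - t^(15/2)  [11 crossings, <D> = A^-21 - A^-17 + 2A^-13 - 2A^-9 + 2A^-5 - A^-1 + A^3, w = +3]
D3 (bracket A^-9 - A^-5 + 2A^-1 - 2A^3 + 2A^7 - A^11 + A^15; 13 crossings at w = +7): V = -t^(3/2) + t^(5/2) - 2t^(7/2) + 2t^(9/2) - 2t^(11/2) + t^(13/2) - t^(15/2)
V(D4) = -t^(3/2) + t^(5/2) - 2t^(7/2) + 2t^(9/2) - 2t^(11/2) + t^(13/2) - t^(15/2)  (w +7, c 11, <D> = A^-9 - A^-5 + 2A^-1 - 2A^3 + 2A^7 - A^11 + A^15)
V(D5) = -t^(3/2) + t^(5/2) - 2t^(7/2) + 2t^(9/2) - 2t^(11/2) + t^(13/2) - t^(15/2)  [13 crossings, <D> = A^-15 - A^-11 + 2A^-7 - 2A^-3 + 2A - A^5 + A^9, w = +5]
V(D6) = -t^(3/2) + t^(5/2) - 2t^(7/2) + 2t^(9/2) - 2t^(11/2) + t^(13/2) - t^(15/2)  [13 crossings, <D> = A^-21 - A^-17 + 2A^-13 - 2A^-9 + 2A^-5 - A^-1 + A^3, w = +3]
note: comparing 6 Jones polynomials yields 2 groups


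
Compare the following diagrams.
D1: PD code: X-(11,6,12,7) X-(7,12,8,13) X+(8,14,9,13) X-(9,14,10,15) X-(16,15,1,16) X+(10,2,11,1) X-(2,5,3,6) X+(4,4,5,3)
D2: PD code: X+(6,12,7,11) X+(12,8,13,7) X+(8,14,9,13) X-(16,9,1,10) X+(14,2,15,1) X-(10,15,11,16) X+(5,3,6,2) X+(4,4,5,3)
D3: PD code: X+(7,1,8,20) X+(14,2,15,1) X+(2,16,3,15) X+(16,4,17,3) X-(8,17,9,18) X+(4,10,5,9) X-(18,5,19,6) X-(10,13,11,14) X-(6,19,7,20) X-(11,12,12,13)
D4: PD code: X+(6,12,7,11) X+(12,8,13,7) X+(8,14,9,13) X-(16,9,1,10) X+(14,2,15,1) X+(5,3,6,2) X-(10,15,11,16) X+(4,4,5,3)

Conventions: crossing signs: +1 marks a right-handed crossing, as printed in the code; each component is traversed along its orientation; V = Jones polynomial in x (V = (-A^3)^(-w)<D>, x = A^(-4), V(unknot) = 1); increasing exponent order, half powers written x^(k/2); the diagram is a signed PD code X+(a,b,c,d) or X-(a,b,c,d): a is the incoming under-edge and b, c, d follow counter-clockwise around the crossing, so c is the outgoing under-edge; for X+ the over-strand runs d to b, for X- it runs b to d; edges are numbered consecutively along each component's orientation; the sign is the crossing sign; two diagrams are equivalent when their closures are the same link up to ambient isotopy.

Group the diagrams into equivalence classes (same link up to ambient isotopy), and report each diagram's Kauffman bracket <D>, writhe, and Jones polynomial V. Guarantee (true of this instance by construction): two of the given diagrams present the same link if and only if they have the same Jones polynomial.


classes: {D1} | {D2, D3, D4}
V(D1) = 1  [8 crossings, <D> = A^-6, w = -2]
D2 (bracket A^-8 - 2A^-4 + 2 - 2A^4 + 2A^8 - A^12 + A^16; 8 crossings at w = +4): V = x^-1 - 1 + 2x - 2x^2 + 2x^3 - 2x^4 + x^5
D3 (bracket A^-20 - 2A^-16 + 2A^-12 - 2A^-8 + 2A^-4 - 1 + A^4; 10 crossings at w = 0): V = x^-1 - 1 + 2x - 2x^2 + 2x^3 - 2x^4 + x^5
D4 (bracket A^-8 - 2A^-4 + 2 - 2A^4 + 2A^8 - A^12 + A^16; 8 crossings at w = +4): V = x^-1 - 1 + 2x - 2x^2 + 2x^3 - 2x^4 + x^5
insight: 2 values of V(x) split the 4 diagrams


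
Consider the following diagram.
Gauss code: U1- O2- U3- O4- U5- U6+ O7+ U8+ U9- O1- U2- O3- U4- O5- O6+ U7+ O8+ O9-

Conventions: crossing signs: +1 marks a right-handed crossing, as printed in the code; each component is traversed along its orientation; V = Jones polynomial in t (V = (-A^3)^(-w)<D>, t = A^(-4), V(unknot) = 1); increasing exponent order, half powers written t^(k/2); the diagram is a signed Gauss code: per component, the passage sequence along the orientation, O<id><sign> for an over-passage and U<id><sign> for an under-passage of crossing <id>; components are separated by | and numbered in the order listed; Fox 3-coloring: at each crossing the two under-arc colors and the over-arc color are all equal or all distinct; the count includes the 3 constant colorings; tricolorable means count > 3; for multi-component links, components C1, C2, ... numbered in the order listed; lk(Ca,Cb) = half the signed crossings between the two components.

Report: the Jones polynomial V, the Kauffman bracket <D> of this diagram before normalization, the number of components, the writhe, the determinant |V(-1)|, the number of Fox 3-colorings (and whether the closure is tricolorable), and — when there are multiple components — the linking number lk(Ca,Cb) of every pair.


V = -t^-4 + t^-3 + t^-1
<D> = -A^-5 - A^3 + A^7 (w = -3)
1 component over 9 crossings, w = -3
9 Fox colorings among 3^9, |V(-1)| = 3: tricolorable
why: w = -3 (over 9 crossings) is diagram-only; (-A^3)^(3) removes it from V


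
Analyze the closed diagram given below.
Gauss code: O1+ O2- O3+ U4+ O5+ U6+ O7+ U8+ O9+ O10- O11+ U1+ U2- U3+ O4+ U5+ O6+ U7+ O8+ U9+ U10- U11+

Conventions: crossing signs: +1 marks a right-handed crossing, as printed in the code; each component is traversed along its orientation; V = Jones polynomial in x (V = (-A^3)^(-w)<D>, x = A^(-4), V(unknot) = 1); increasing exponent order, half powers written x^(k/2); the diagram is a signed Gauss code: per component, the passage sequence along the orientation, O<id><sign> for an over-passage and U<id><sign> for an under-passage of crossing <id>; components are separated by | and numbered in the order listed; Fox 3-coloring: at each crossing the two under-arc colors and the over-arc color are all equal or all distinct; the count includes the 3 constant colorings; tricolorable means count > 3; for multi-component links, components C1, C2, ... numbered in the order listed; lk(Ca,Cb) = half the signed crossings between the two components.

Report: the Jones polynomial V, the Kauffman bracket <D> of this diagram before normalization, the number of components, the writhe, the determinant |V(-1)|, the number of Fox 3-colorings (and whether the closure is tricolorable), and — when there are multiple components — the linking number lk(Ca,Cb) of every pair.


V(x) = x^3 + x^5 - x^6 + x^7 - x^8 + x^9 - x^10
bracket: A^-19 - A^-15 + A^-11 - A^-7 + A^-3 - A - A^9, w = +7
1 component, writhe +7, over 11 crossings
det 7, colorings 3 of 3^11 — not tricolorable
observation: V spans 7 powers of x: at least 7 crossings in any diagram


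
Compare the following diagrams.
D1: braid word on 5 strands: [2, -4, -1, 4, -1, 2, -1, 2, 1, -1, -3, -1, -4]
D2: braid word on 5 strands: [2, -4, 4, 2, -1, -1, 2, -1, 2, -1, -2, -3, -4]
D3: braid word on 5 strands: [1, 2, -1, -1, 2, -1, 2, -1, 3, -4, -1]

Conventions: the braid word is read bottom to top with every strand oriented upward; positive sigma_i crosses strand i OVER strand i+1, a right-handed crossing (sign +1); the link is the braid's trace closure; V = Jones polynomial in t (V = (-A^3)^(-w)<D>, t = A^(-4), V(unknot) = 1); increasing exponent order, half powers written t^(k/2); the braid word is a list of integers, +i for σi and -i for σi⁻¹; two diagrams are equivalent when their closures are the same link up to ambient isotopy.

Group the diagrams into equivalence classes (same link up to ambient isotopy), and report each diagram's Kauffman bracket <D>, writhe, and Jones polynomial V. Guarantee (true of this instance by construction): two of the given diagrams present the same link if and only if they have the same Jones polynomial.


grouping into links: {D1, D2, D3}
V(D1) = -t^(-9/2) + 3t^(-7/2) - 4t^(-5/2) + 4t^(-3/2) - 5t^(-1/2) + 3t^(1/2) - 3t^(3/2) + t^(5/2)  (w -3, c 13, <D> = -A^-19 + 3A^-15 - 3A^-11 + 5A^-7 - 4A^-3 + 4A - 3A^5 + A^9)
V(D2) = -t^(-9/2) + 3t^(-7/2) - 4t^(-5/2) + 4t^(-3/2) - 5t^(-1/2) + 3t^(1/2) - 3t^(3/2) + t^(5/2)  [13 crossings, <D> = -A^-19 + 3A^-15 - 3A^-11 + 5A^-7 - 4A^-3 + 4A - 3A^5 + A^9, w = -3]
D3 (bracket -A^-13 + 3A^-9 - 3A^-5 + 5A^-1 - 4A^3 + 4A^7 - 3A^11 + A^15; 11 crossings at w = -1): V = -t^(-9/2) + 3t^(-7/2) - 4t^(-5/2) + 4t^(-3/2) - 5t^(-1/2) + 3t^(1/2) - 3t^(3/2) + t^(5/2)
why: one V(t) for all 3 diagrams — one class (guaranteed)


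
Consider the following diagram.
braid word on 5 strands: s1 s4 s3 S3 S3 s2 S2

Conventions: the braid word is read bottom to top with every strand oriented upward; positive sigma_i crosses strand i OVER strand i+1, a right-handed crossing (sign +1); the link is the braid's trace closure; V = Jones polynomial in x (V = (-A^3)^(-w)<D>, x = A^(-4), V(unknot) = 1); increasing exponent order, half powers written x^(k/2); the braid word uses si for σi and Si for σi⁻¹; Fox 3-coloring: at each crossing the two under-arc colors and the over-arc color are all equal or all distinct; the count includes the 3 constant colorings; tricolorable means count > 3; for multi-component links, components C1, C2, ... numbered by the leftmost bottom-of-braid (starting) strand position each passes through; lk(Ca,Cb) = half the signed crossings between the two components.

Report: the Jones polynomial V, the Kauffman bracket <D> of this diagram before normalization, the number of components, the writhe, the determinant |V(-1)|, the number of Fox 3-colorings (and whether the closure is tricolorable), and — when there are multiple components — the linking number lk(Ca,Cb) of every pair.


V(x) = -x^(-1/2) - x^(1/2)
bracket: A + A^5, w = +1
2 components, writhe +1, over 7 crossings
lk(C1,C2) = 0
det 0, colorings 9 of 3^7 — tricolorable
observation: w = +1 (over 7 crossings) is diagram-only; (-A^3)^(-1) removes it from V


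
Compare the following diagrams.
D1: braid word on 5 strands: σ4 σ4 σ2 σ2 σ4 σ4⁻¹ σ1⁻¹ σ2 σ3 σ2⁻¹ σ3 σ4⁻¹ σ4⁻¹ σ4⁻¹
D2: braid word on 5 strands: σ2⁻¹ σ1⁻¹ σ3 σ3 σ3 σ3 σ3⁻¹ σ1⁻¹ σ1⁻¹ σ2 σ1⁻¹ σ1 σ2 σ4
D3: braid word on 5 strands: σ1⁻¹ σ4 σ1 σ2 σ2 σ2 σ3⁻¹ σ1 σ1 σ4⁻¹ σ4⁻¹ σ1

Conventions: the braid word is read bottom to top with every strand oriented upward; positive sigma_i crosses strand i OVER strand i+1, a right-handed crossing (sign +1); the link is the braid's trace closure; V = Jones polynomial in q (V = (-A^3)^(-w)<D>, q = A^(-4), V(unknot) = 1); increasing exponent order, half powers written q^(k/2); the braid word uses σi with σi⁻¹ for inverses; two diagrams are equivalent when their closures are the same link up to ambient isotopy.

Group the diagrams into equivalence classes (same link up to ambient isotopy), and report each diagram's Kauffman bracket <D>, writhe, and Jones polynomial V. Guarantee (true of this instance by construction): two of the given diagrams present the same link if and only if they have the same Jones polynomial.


equivalence classes: {D1} | {D2} | {D3}
D1 (bracket -A^-18 + A^-14 - A^-10 + 2A^-6 - A^-2 + A^2; 14 crossings at w = +2): V = q - q^2 + 2q^3 - q^4 + q^5 - q^6
D2 (bracket -A^-6 + A^-2 - A^2 + 3A^6 - A^10 + A^14 - A^18; 14 crossings at w = +2): V = -q^-3 + q^-2 - q^-1 + 3 - q + q^2 - q^3
V(D3) = q^2 + 2q^4 - 2q^5 + q^6 - 2q^7 + q^8  (w +4, c 12, <D> = A^-20 - 2A^-16 + A^-12 - 2A^-8 + 2A^-4 + A^4)
observation: 3 classes among 3 diagrams; unequal V(q) rules out equality


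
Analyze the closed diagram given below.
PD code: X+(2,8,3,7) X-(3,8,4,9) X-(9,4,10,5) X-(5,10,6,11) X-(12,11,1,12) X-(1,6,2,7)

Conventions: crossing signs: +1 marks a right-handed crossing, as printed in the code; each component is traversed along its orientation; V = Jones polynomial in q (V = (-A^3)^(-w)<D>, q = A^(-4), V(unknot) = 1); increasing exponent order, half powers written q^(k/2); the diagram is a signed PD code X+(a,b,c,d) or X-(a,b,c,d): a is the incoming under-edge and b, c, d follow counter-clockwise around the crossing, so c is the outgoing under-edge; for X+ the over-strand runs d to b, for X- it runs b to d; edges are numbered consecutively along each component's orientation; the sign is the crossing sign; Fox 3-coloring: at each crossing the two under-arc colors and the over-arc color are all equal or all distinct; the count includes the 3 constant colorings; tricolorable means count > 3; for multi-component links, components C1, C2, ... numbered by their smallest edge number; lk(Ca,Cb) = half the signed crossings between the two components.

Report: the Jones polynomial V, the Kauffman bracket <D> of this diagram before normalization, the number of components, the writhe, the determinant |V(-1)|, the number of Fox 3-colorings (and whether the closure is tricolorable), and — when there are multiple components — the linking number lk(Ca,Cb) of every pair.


V(q) = -q^-4 + q^-3 + q^-1
bracket: A^-8 + 1 - A^4, w = -4
1 component, writhe -4, over 6 crossings
det 3, colorings 9 of 3^6 — tricolorable
observation: w = -4 shifts under R1 moves; the (-A^3)^(4) factor cancels that in V


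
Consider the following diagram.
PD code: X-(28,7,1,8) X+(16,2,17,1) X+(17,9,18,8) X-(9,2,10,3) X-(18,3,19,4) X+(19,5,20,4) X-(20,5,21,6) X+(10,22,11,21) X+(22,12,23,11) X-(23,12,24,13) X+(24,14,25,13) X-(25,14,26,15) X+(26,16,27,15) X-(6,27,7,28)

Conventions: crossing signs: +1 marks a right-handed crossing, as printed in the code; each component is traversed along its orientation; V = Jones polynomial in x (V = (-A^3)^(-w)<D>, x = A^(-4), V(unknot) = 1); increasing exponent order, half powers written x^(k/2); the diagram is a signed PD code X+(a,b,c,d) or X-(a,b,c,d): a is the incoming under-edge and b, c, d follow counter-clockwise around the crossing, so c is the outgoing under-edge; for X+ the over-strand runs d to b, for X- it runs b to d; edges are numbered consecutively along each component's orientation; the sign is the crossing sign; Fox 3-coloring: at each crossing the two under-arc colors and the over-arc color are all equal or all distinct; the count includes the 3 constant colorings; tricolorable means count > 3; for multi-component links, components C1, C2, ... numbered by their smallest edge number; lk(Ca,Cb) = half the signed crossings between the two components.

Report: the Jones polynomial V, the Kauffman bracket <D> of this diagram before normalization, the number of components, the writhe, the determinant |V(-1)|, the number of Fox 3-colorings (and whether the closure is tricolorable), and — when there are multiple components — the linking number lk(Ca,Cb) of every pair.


Jones polynomial: V(x) = -x^-3 + x^-2 - x^-1 + 3 - x + x^2 - x^3
<D> = -A^-12 + A^-8 - A^-4 + 3 - A^4 + A^8 - A^12; writhe 0
components 1, writhe 0 (14 crossings)
3-colorings: 27 of 3^14, det 9 — tricolorable
note: palindromic: swapping x for 1/x fixes V


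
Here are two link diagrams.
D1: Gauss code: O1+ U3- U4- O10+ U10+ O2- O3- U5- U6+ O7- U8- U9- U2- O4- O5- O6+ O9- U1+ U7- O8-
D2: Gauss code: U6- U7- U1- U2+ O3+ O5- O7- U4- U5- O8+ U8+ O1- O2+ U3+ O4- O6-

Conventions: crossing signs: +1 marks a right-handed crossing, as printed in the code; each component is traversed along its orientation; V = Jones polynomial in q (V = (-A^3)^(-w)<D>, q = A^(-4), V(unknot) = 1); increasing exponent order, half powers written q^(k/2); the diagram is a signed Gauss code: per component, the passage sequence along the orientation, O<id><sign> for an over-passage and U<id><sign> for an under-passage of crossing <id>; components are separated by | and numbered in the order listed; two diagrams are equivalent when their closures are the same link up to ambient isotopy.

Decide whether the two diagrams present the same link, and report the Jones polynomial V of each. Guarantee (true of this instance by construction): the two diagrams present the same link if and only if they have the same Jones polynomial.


equivalent: no
V(D1) = -q^-6 + q^-5 - q^-4 + 2q^-3 - q^-2 + q^-1  (w -4, c 10, <D> = A^-8 - A^-4 + 2 - A^4 + A^8 - A^12)
V(D2) = 1  [8 crossings, <D> = A^-6, w = -2]
key observation: 2 values of V(q) split the 2 diagrams


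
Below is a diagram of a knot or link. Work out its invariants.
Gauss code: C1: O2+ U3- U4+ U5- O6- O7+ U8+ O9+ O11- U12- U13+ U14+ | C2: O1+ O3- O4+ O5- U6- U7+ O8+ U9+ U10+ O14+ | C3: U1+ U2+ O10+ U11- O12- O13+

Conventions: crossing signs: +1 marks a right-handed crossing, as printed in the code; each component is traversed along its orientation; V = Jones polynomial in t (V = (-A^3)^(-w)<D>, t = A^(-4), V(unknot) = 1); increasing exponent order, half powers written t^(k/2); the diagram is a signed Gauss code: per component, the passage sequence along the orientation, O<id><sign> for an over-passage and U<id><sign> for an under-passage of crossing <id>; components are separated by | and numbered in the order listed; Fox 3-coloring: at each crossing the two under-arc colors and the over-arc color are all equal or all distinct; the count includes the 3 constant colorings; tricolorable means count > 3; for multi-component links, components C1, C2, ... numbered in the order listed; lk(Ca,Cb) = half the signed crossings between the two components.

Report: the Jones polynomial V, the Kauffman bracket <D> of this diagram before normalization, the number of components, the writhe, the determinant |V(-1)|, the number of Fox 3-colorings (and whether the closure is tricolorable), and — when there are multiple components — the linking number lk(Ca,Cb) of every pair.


Jones polynomial: V(t) = t + 2t^3 + t^5
<D> = A^-8 + 2 + A^8; writhe +4
components 3, writhe +4 (14 crossings)
linking number lk(C1,C2) = +1
lk(C1,C3): 0
lk(C2,C3) = +1
3-colorings: 3 of 3^14, det 4 — not tricolorable
note: w = +4 (over 14 crossings) is diagram-only; (-A^3)^(-4) removes it from V


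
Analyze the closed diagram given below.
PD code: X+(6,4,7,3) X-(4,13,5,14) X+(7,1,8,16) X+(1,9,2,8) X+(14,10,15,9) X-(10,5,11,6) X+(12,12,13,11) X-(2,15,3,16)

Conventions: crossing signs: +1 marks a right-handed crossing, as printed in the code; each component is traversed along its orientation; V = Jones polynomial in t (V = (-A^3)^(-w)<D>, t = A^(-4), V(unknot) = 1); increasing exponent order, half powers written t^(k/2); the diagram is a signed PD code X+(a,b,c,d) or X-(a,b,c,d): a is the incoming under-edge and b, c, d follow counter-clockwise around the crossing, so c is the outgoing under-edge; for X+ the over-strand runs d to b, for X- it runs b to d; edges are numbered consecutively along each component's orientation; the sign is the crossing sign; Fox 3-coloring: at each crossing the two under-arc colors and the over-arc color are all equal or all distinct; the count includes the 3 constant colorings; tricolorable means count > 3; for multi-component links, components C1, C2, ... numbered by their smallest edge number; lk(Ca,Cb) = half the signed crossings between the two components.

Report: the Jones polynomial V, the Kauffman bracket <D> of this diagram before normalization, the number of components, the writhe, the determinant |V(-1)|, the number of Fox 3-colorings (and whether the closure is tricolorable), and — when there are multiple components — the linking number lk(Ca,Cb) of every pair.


V = t^-2 - t^-1 + 2 - 2t + t^2 - t^3 + t^4
<D> = A^-10 - A^-6 + A^-2 - 2A^2 + 2A^6 - A^10 + A^14 (w = +2)
1 component over 8 crossings, w = +2
9 Fox colorings among 3^8, |V(-1)| = 9: tricolorable
why: V spans 6 powers of t: at least 6 crossings in any diagram


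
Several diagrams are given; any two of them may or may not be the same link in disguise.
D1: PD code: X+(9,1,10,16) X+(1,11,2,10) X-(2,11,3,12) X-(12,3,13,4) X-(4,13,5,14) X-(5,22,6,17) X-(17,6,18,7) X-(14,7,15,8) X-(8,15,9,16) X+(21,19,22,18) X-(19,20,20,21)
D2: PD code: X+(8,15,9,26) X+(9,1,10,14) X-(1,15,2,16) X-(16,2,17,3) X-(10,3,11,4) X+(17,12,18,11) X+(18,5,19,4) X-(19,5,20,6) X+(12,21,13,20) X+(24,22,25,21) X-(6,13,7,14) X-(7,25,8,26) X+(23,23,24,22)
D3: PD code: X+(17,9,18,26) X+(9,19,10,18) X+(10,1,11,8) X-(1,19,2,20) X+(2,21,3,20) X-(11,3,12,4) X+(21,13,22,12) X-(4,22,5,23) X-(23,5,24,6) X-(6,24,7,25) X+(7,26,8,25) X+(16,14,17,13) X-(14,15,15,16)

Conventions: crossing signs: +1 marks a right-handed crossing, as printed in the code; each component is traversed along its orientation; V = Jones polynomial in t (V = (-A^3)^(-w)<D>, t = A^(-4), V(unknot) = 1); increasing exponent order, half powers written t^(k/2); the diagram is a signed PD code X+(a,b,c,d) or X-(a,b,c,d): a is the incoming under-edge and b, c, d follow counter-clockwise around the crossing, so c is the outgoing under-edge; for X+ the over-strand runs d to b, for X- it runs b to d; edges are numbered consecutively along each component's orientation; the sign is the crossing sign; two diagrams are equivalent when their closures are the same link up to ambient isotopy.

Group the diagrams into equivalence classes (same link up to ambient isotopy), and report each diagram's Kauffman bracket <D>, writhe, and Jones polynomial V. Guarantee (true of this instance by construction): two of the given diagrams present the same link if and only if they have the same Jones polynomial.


grouping into links: {D1} | {D2} | {D3}
V(D1) = t^(-13/2) - t^(-11/2) + t^(-9/2) - 2t^(-7/2) - t^(-3/2)  (w -5, c 11, <D> = A^-9 + 2A^-1 - A^3 + A^7 - A^11)
V(D2) = -t^(-1/2) - t^(1/2)  [13 crossings, <D> = A + A^5, w = +1]
V(D3) = -t^(-3/2) - 2t^(1/2) + t^(3/2) - t^(5/2) + t^(7/2)  [13 crossings, <D> = -A^-11 + A^-7 - A^-3 + 2A + A^9, w = +1]
why: comparing 3 Jones polynomials yields 3 groups


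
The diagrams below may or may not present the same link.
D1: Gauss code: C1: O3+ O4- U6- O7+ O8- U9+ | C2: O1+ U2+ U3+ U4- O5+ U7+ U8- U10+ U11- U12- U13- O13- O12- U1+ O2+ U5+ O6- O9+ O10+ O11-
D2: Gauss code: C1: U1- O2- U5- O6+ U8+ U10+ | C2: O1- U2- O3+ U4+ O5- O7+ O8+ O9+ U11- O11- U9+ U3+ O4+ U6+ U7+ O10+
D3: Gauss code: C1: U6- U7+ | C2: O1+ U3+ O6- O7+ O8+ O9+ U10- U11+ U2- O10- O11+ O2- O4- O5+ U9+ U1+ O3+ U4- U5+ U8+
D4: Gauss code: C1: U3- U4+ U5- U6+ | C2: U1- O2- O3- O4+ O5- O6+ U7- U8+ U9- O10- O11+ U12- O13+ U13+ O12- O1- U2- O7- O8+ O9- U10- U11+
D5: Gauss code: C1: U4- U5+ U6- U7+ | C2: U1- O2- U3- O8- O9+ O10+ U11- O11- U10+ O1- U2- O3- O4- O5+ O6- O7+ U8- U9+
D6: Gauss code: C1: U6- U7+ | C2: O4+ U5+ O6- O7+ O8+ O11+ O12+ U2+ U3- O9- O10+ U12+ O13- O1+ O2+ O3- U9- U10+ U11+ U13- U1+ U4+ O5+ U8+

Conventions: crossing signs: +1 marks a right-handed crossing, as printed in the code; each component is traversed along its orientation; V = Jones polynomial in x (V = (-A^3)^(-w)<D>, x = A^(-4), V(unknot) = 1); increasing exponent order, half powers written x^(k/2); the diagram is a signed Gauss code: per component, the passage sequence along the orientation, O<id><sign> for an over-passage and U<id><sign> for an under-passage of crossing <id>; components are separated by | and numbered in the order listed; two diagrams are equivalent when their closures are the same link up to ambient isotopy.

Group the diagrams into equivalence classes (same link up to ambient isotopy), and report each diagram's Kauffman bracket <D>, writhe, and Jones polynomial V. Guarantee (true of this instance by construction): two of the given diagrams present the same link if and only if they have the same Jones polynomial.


equivalence classes: {D1, D2, D3, D6} | {D4, D5}
D1 (bracket -A^-15 + A^-7 + A^-3 + A; 13 crossings at w = +1): V = -x^(1/2) - x^(3/2) - x^(5/2) + x^(9/2)
V(D2) = -x^(1/2) - x^(3/2) - x^(5/2) + x^(9/2)  (w +3, c 11, <D> = -A^-9 + A^-1 + A^3 + A^7)
D3 (bracket -A^-9 + A^-1 + A^3 + A^7; 11 crossings at w = +3): V = -x^(1/2) - x^(3/2) - x^(5/2) + x^(9/2)
D4 (bracket A^-7 + A^-3 + A - A^9; 13 crossings at w = -3): V = x^(-9/2) - x^(-5/2) - x^(-3/2) - x^(-1/2)
V(D5) = x^(-9/2) - x^(-5/2) - x^(-3/2) - x^(-1/2)  (w -3, c 11, <D> = A^-7 + A^-3 + A - A^9)
D6 (bracket -A^-3 + A^5 + A^9 + A^13; 13 crossings at w = +5): V = -x^(1/2) - x^(3/2) - x^(5/2) + x^(9/2)
key observation: V(x) takes 2 values over 6 diagrams, fixing the grouping


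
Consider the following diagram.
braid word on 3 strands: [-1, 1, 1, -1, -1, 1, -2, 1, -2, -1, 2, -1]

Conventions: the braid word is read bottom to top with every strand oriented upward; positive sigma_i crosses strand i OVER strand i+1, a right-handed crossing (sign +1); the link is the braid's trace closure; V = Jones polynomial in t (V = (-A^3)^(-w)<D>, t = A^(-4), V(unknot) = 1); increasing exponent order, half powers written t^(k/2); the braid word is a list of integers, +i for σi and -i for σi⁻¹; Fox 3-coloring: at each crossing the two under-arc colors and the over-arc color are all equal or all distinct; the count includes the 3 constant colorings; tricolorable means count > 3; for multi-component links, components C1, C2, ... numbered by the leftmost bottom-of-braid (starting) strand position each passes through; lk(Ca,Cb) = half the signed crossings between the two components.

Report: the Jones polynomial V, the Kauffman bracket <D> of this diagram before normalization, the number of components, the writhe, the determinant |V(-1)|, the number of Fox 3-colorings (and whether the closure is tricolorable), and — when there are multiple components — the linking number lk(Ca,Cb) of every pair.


Jones polynomial: V(t) = t^-4 + t^-2 + 2
<D> = 2A^-6 + A^2 + A^10; writhe -2
components 3, writhe -2 (12 crossings)
linking number lk(C1,C2) = -1
lk(C1,C3): +1
lk(C2,C3) = -1
3-colorings: 3 of 3^12, det 4 — not tricolorable
note: the span of V is 4, within the link bound 12 + 3 - 1


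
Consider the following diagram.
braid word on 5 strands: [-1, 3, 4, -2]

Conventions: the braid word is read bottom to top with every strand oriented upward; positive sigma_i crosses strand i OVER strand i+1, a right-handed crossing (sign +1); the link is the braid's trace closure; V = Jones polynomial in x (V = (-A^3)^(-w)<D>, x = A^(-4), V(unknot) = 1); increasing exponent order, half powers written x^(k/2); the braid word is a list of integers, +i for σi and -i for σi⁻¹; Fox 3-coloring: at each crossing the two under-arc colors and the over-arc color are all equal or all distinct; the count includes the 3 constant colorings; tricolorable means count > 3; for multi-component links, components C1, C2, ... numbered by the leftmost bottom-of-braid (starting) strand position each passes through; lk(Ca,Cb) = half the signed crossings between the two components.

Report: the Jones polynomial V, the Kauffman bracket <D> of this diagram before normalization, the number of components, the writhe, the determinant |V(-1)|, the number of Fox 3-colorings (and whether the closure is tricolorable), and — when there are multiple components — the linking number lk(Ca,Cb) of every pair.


V(x) = 1
bracket: 1, w = 0
1 component, writhe 0, over 4 crossings
det 1, colorings 3 of 3^4 — not tricolorable
observation: w = 0 shifts under R1 moves; the (-A^3)^(0) factor cancels that in V


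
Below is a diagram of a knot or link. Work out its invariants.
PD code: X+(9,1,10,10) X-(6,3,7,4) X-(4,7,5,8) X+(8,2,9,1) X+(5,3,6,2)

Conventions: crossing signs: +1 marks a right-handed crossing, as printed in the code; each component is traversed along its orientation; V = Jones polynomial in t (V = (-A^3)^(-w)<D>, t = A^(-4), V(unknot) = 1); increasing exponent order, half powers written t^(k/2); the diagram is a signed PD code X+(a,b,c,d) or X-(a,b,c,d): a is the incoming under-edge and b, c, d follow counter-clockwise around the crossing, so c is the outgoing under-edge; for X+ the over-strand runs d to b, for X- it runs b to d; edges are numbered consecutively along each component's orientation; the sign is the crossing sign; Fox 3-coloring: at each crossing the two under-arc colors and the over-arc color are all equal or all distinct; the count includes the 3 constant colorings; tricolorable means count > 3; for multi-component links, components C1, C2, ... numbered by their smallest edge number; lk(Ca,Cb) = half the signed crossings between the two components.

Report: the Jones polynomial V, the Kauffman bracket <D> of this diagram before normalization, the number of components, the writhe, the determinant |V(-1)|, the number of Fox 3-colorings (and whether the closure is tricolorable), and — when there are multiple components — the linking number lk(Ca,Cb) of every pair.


V = 1
<D> = -A^3 (w = +1)
1 component over 5 crossings, w = +1
3 Fox colorings among 3^5, |V(-1)| = 1: not tricolorable
why: w = +1 (over 5 crossings) is diagram-only; (-A^3)^(-1) removes it from V


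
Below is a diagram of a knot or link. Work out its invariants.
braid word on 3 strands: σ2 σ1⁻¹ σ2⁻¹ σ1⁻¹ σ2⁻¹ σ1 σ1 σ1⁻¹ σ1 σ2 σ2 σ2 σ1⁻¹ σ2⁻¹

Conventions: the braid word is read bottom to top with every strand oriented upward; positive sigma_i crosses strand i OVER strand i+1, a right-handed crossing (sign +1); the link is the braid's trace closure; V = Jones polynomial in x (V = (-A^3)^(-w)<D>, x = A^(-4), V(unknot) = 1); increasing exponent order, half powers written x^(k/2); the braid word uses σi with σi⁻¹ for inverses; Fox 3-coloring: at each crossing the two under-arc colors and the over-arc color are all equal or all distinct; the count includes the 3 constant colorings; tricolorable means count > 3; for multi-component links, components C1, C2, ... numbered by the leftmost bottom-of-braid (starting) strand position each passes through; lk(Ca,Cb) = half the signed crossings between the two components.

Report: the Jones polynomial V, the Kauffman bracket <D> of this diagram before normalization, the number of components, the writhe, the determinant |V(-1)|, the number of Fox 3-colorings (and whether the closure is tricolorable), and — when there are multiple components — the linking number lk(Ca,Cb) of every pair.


V(x) = -x^-3 + 2x^-2 - 2x^-1 + 3 - 2x + 2x^2 - x^3
bracket: -A^-12 + 2A^-8 - 2A^-4 + 3 - 2A^4 + 2A^8 - A^12, w = 0
1 component, writhe 0, over 14 crossings
det 13, colorings 3 of 3^14 — not tricolorable
observation: the span of V is 6, forcing >= 6 crossings in any diagram


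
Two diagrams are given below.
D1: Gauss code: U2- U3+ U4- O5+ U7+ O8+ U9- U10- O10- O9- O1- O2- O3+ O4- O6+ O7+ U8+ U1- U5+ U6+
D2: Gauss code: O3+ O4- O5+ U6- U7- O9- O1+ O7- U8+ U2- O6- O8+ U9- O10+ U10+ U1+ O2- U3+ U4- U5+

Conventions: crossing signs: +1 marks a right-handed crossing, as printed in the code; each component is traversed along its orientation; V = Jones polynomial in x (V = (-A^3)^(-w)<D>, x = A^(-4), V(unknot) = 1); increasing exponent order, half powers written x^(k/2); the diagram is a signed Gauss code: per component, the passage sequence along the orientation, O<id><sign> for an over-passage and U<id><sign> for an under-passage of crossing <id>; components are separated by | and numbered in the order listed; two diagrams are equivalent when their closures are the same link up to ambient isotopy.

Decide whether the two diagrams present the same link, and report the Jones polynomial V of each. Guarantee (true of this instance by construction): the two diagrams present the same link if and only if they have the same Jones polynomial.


equivalent: yes
V(D1) = 1  (w 0, c 10, <D> = 1)
D2 (bracket 1; 10 crossings at w = 0): V = 1
why: all 2 diagrams share one V(x), hence one class


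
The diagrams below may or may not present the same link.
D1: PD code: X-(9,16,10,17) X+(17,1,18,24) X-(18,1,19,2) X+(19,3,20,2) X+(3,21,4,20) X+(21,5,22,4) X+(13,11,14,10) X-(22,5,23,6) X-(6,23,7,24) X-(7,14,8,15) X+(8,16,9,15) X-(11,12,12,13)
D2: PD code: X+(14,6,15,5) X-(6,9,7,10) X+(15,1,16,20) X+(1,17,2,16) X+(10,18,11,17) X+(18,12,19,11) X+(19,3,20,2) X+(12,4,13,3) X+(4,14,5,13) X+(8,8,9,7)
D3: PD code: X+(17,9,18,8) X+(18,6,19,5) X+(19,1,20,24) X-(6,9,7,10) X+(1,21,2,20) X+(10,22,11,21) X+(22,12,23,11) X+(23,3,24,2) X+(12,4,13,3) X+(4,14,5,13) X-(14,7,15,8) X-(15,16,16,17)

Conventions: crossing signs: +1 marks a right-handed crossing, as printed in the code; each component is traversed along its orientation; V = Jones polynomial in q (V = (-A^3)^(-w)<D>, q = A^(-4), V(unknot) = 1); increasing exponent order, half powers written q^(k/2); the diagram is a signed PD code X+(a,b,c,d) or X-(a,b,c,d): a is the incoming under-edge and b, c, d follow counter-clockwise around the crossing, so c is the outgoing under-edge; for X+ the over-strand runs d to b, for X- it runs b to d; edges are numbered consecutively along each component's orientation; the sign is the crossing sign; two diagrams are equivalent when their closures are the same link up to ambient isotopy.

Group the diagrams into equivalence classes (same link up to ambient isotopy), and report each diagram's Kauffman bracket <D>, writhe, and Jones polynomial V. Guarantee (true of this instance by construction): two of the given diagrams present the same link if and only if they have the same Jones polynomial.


classes: {D1} | {D2, D3}
V(D1) = 1  [12 crossings, <D> = 1, w = 0]
V(D2) = q^3 + q^5 - q^8  (w +8, c 10, <D> = -A^-8 + A^4 + A^12)
V(D3) = q^3 + q^5 - q^8  (w +6, c 12, <D> = -A^-14 + A^-2 + A^6)
insight: comparing 3 Jones polynomials yields 2 groups


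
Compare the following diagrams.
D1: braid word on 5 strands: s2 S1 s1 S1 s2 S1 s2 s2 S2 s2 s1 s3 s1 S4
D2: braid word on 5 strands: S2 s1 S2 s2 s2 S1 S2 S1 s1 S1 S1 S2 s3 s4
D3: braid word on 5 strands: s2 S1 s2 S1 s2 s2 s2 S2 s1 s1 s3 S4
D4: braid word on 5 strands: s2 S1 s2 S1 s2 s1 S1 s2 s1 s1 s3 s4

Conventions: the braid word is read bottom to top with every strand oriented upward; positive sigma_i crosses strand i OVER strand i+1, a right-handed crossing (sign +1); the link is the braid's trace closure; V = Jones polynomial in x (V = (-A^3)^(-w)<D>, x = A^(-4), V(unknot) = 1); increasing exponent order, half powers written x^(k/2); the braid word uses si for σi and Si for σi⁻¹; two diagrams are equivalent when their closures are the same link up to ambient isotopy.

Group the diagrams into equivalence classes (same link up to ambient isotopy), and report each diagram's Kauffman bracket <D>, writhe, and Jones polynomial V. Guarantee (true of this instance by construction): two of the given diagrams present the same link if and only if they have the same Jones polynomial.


grouping into links: {D1, D3, D4} | {D2}
V(D1) = 2x - 2x^2 + 3x^3 - 3x^4 + 2x^5 - 2x^6 + x^7  (w +4, c 14, <D> = A^-16 - 2A^-12 + 2A^-8 - 3A^-4 + 3 - 2A^4 + 2A^8)
V(D2) = -x^-4 + x^-3 + x^-1  [14 crossings, <D> = A^-2 + A^6 - A^10, w = -2]
V(D3) = 2x - 2x^2 + 3x^3 - 3x^4 + 2x^5 - 2x^6 + x^7  (w +4, c 12, <D> = A^-16 - 2A^-12 + 2A^-8 - 3A^-4 + 3 - 2A^4 + 2A^8)
V(D4) = 2x - 2x^2 + 3x^3 - 3x^4 + 2x^5 - 2x^6 + x^7  (w +6, c 12, <D> = A^-10 - 2A^-6 + 2A^-2 - 3A^2 + 3A^6 - 2A^10 + 2A^14)
why: V(x) takes 2 values over 4 diagrams, fixing the grouping


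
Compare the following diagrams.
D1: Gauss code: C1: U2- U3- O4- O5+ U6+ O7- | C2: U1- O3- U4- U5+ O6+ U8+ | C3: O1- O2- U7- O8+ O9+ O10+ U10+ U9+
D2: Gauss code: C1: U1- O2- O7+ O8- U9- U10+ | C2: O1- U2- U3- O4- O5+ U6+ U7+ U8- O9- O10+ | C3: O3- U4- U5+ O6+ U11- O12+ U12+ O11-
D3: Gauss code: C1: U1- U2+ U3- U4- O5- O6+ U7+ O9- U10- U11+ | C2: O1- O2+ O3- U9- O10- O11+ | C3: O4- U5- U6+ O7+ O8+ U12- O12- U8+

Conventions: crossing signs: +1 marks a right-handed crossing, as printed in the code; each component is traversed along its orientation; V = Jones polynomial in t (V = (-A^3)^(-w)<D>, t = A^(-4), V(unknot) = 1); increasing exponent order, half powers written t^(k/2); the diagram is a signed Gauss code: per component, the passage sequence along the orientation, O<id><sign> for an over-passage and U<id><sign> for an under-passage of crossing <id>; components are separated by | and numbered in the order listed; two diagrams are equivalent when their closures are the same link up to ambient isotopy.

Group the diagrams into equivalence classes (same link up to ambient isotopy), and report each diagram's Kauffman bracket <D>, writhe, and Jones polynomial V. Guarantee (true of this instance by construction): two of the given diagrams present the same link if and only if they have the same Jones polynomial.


equivalence classes: {D1, D2, D3}
D1 (bracket 1 + A^4 + A^8 + A^12; 10 crossings at w = 0): V = t^-3 + t^-2 + t^-1 + 1
V(D2) = t^-3 + t^-2 + t^-1 + 1  (w -2, c 12, <D> = A^-6 + A^-2 + A^2 + A^6)
V(D3) = t^-3 + t^-2 + t^-1 + 1  (w -2, c 12, <D> = A^-6 + A^-2 + A^2 + A^6)
observation: one V(t) for all 3 diagrams — one class (guaranteed)


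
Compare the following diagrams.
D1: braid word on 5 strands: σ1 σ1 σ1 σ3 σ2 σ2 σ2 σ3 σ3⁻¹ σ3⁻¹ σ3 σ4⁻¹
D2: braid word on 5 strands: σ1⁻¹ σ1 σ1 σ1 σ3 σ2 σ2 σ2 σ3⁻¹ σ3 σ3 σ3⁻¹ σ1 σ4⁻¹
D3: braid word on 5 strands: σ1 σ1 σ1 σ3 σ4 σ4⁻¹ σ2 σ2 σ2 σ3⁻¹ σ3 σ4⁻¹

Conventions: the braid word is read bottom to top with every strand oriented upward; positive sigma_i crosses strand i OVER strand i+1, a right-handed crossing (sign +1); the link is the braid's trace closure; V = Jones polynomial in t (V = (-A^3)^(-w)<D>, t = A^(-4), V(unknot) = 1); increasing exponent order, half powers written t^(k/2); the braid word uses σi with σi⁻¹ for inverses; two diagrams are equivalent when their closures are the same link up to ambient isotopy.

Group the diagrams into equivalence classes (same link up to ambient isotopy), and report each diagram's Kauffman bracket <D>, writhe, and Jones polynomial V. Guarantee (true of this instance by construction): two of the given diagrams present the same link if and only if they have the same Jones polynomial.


equivalence classes: {D1, D2, D3}
D1 (bracket A^-14 - 2A^-10 + A^-6 - 2A^-2 + 2A^2 + A^10; 12 crossings at w = +6): V = t^2 + 2t^4 - 2t^5 + t^6 - 2t^7 + t^8
V(D2) = t^2 + 2t^4 - 2t^5 + t^6 - 2t^7 + t^8  [14 crossings, <D> = A^-14 - 2A^-10 + A^-6 - 2A^-2 + 2A^2 + A^10, w = +6]
D3 (bracket A^-14 - 2A^-10 + A^-6 - 2A^-2 + 2A^2 + A^10; 12 crossings at w = +6): V = t^2 + 2t^4 - 2t^5 + t^6 - 2t^7 + t^8
key observation: one V(t) for all 3 diagrams — one class (guaranteed)


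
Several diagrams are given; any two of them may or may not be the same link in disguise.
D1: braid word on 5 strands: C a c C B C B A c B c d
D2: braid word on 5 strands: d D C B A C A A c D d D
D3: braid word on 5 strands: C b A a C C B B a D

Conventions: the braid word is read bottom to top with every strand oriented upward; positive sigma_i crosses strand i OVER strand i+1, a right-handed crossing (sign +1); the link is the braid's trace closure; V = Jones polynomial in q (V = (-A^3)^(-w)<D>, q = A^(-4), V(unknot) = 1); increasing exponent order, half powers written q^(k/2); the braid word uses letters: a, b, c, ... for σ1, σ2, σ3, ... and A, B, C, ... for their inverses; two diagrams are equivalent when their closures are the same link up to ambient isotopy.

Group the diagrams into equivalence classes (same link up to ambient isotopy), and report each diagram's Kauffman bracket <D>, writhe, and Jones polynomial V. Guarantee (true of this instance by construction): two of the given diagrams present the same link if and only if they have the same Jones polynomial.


equivalence classes: {D1} | {D2} | {D3}
D1 (bracket A^-6; 12 crossings at w = -2): V = 1
V(D2) = -q^-4 + q^-3 + q^-1  [12 crossings, <D> = A^-14 + A^-6 - A^-2, w = -6]
V(D3) = -q^-6 + q^-5 - q^-4 + 2q^-3 - q^-2 + q^-1  [10 crossings, <D> = A^-8 - A^-4 + 2 - A^4 + A^8 - A^12, w = -4]
key observation: V(q) takes 3 values over 3 diagrams, fixing the grouping


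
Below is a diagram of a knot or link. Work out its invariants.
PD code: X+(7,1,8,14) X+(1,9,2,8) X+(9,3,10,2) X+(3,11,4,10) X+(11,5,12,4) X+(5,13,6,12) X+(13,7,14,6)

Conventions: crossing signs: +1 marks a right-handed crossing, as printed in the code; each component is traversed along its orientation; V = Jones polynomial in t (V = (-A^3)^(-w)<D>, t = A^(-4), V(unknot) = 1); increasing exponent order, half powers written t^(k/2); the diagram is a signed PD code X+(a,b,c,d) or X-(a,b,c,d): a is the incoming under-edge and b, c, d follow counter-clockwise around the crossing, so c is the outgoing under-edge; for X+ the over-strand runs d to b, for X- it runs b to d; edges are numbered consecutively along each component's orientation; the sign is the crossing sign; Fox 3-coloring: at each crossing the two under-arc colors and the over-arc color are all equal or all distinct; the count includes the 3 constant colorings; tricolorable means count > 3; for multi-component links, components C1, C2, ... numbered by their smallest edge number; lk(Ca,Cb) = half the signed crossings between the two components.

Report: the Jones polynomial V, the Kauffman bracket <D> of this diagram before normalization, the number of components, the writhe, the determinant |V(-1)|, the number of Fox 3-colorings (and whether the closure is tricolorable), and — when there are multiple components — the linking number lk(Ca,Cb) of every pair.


V(t) = t^3 + t^5 - t^6 + t^7 - t^8 + t^9 - t^10
bracket: A^-19 - A^-15 + A^-11 - A^-7 + A^-3 - A - A^9, w = +7
1 component, writhe +7, over 7 crossings
det 7, colorings 3 of 3^7 — not tricolorable
observation: det 7 = |V(-1)|; not divisible by 3, so not tricolorable
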